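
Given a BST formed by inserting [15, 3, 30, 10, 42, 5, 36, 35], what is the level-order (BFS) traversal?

Tree insertion order: [15, 3, 30, 10, 42, 5, 36, 35]
Tree (level-order array): [15, 3, 30, None, 10, None, 42, 5, None, 36, None, None, None, 35]
BFS from the root, enqueuing left then right child of each popped node:
  queue [15] -> pop 15, enqueue [3, 30], visited so far: [15]
  queue [3, 30] -> pop 3, enqueue [10], visited so far: [15, 3]
  queue [30, 10] -> pop 30, enqueue [42], visited so far: [15, 3, 30]
  queue [10, 42] -> pop 10, enqueue [5], visited so far: [15, 3, 30, 10]
  queue [42, 5] -> pop 42, enqueue [36], visited so far: [15, 3, 30, 10, 42]
  queue [5, 36] -> pop 5, enqueue [none], visited so far: [15, 3, 30, 10, 42, 5]
  queue [36] -> pop 36, enqueue [35], visited so far: [15, 3, 30, 10, 42, 5, 36]
  queue [35] -> pop 35, enqueue [none], visited so far: [15, 3, 30, 10, 42, 5, 36, 35]
Result: [15, 3, 30, 10, 42, 5, 36, 35]


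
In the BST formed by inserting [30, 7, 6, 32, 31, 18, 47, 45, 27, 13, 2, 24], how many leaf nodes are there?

Tree built from: [30, 7, 6, 32, 31, 18, 47, 45, 27, 13, 2, 24]
Tree (level-order array): [30, 7, 32, 6, 18, 31, 47, 2, None, 13, 27, None, None, 45, None, None, None, None, None, 24]
Rule: A leaf has 0 children.
Per-node child counts:
  node 30: 2 child(ren)
  node 7: 2 child(ren)
  node 6: 1 child(ren)
  node 2: 0 child(ren)
  node 18: 2 child(ren)
  node 13: 0 child(ren)
  node 27: 1 child(ren)
  node 24: 0 child(ren)
  node 32: 2 child(ren)
  node 31: 0 child(ren)
  node 47: 1 child(ren)
  node 45: 0 child(ren)
Matching nodes: [2, 13, 24, 31, 45]
Count of leaf nodes: 5


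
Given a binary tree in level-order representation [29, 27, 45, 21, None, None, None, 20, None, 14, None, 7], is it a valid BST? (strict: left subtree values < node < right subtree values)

Level-order array: [29, 27, 45, 21, None, None, None, 20, None, 14, None, 7]
Validate using subtree bounds (lo, hi): at each node, require lo < value < hi,
then recurse left with hi=value and right with lo=value.
Preorder trace (stopping at first violation):
  at node 29 with bounds (-inf, +inf): OK
  at node 27 with bounds (-inf, 29): OK
  at node 21 with bounds (-inf, 27): OK
  at node 20 with bounds (-inf, 21): OK
  at node 14 with bounds (-inf, 20): OK
  at node 7 with bounds (-inf, 14): OK
  at node 45 with bounds (29, +inf): OK
No violation found at any node.
Result: Valid BST


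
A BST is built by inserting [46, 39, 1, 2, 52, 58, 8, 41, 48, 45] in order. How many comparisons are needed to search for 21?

Search path for 21: 46 -> 39 -> 1 -> 2 -> 8
Found: False
Comparisons: 5


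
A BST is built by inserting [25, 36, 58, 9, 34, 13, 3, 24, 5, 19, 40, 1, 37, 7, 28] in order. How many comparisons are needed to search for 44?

Search path for 44: 25 -> 36 -> 58 -> 40
Found: False
Comparisons: 4


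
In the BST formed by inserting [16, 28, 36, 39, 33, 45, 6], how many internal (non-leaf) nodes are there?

Tree built from: [16, 28, 36, 39, 33, 45, 6]
Tree (level-order array): [16, 6, 28, None, None, None, 36, 33, 39, None, None, None, 45]
Rule: An internal node has at least one child.
Per-node child counts:
  node 16: 2 child(ren)
  node 6: 0 child(ren)
  node 28: 1 child(ren)
  node 36: 2 child(ren)
  node 33: 0 child(ren)
  node 39: 1 child(ren)
  node 45: 0 child(ren)
Matching nodes: [16, 28, 36, 39]
Count of internal (non-leaf) nodes: 4


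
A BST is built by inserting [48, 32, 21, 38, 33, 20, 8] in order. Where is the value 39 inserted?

Starting tree (level order): [48, 32, None, 21, 38, 20, None, 33, None, 8]
Insertion path: 48 -> 32 -> 38
Result: insert 39 as right child of 38
Final tree (level order): [48, 32, None, 21, 38, 20, None, 33, 39, 8]


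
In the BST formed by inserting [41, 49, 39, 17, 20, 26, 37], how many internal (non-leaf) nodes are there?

Tree built from: [41, 49, 39, 17, 20, 26, 37]
Tree (level-order array): [41, 39, 49, 17, None, None, None, None, 20, None, 26, None, 37]
Rule: An internal node has at least one child.
Per-node child counts:
  node 41: 2 child(ren)
  node 39: 1 child(ren)
  node 17: 1 child(ren)
  node 20: 1 child(ren)
  node 26: 1 child(ren)
  node 37: 0 child(ren)
  node 49: 0 child(ren)
Matching nodes: [41, 39, 17, 20, 26]
Count of internal (non-leaf) nodes: 5


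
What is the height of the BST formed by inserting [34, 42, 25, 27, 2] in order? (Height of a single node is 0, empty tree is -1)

Insertion order: [34, 42, 25, 27, 2]
Tree (level-order array): [34, 25, 42, 2, 27]
Compute height bottom-up (empty subtree = -1):
  height(2) = 1 + max(-1, -1) = 0
  height(27) = 1 + max(-1, -1) = 0
  height(25) = 1 + max(0, 0) = 1
  height(42) = 1 + max(-1, -1) = 0
  height(34) = 1 + max(1, 0) = 2
Height = 2


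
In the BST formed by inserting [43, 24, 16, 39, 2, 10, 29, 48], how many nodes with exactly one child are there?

Tree built from: [43, 24, 16, 39, 2, 10, 29, 48]
Tree (level-order array): [43, 24, 48, 16, 39, None, None, 2, None, 29, None, None, 10]
Rule: These are nodes with exactly 1 non-null child.
Per-node child counts:
  node 43: 2 child(ren)
  node 24: 2 child(ren)
  node 16: 1 child(ren)
  node 2: 1 child(ren)
  node 10: 0 child(ren)
  node 39: 1 child(ren)
  node 29: 0 child(ren)
  node 48: 0 child(ren)
Matching nodes: [16, 2, 39]
Count of nodes with exactly one child: 3


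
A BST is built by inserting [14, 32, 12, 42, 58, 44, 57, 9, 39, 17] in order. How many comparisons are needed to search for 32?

Search path for 32: 14 -> 32
Found: True
Comparisons: 2


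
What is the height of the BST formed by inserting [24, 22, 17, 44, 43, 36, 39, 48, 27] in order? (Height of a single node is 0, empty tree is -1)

Insertion order: [24, 22, 17, 44, 43, 36, 39, 48, 27]
Tree (level-order array): [24, 22, 44, 17, None, 43, 48, None, None, 36, None, None, None, 27, 39]
Compute height bottom-up (empty subtree = -1):
  height(17) = 1 + max(-1, -1) = 0
  height(22) = 1 + max(0, -1) = 1
  height(27) = 1 + max(-1, -1) = 0
  height(39) = 1 + max(-1, -1) = 0
  height(36) = 1 + max(0, 0) = 1
  height(43) = 1 + max(1, -1) = 2
  height(48) = 1 + max(-1, -1) = 0
  height(44) = 1 + max(2, 0) = 3
  height(24) = 1 + max(1, 3) = 4
Height = 4


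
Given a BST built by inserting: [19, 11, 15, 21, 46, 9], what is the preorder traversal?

Tree insertion order: [19, 11, 15, 21, 46, 9]
Tree (level-order array): [19, 11, 21, 9, 15, None, 46]
Preorder traversal: [19, 11, 9, 15, 21, 46]


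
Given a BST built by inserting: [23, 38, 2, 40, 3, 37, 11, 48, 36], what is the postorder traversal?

Tree insertion order: [23, 38, 2, 40, 3, 37, 11, 48, 36]
Tree (level-order array): [23, 2, 38, None, 3, 37, 40, None, 11, 36, None, None, 48]
Postorder traversal: [11, 3, 2, 36, 37, 48, 40, 38, 23]


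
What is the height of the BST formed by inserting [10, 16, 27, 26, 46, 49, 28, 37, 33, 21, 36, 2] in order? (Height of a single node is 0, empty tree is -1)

Insertion order: [10, 16, 27, 26, 46, 49, 28, 37, 33, 21, 36, 2]
Tree (level-order array): [10, 2, 16, None, None, None, 27, 26, 46, 21, None, 28, 49, None, None, None, 37, None, None, 33, None, None, 36]
Compute height bottom-up (empty subtree = -1):
  height(2) = 1 + max(-1, -1) = 0
  height(21) = 1 + max(-1, -1) = 0
  height(26) = 1 + max(0, -1) = 1
  height(36) = 1 + max(-1, -1) = 0
  height(33) = 1 + max(-1, 0) = 1
  height(37) = 1 + max(1, -1) = 2
  height(28) = 1 + max(-1, 2) = 3
  height(49) = 1 + max(-1, -1) = 0
  height(46) = 1 + max(3, 0) = 4
  height(27) = 1 + max(1, 4) = 5
  height(16) = 1 + max(-1, 5) = 6
  height(10) = 1 + max(0, 6) = 7
Height = 7


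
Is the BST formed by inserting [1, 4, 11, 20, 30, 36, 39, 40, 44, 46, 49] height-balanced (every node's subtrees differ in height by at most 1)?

Tree (level-order array): [1, None, 4, None, 11, None, 20, None, 30, None, 36, None, 39, None, 40, None, 44, None, 46, None, 49]
Definition: a tree is height-balanced if, at every node, |h(left) - h(right)| <= 1 (empty subtree has height -1).
Bottom-up per-node check:
  node 49: h_left=-1, h_right=-1, diff=0 [OK], height=0
  node 46: h_left=-1, h_right=0, diff=1 [OK], height=1
  node 44: h_left=-1, h_right=1, diff=2 [FAIL (|-1-1|=2 > 1)], height=2
  node 40: h_left=-1, h_right=2, diff=3 [FAIL (|-1-2|=3 > 1)], height=3
  node 39: h_left=-1, h_right=3, diff=4 [FAIL (|-1-3|=4 > 1)], height=4
  node 36: h_left=-1, h_right=4, diff=5 [FAIL (|-1-4|=5 > 1)], height=5
  node 30: h_left=-1, h_right=5, diff=6 [FAIL (|-1-5|=6 > 1)], height=6
  node 20: h_left=-1, h_right=6, diff=7 [FAIL (|-1-6|=7 > 1)], height=7
  node 11: h_left=-1, h_right=7, diff=8 [FAIL (|-1-7|=8 > 1)], height=8
  node 4: h_left=-1, h_right=8, diff=9 [FAIL (|-1-8|=9 > 1)], height=9
  node 1: h_left=-1, h_right=9, diff=10 [FAIL (|-1-9|=10 > 1)], height=10
Node 44 violates the condition: |-1 - 1| = 2 > 1.
Result: Not balanced


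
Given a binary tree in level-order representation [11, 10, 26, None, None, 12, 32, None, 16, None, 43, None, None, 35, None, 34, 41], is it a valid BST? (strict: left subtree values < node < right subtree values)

Level-order array: [11, 10, 26, None, None, 12, 32, None, 16, None, 43, None, None, 35, None, 34, 41]
Validate using subtree bounds (lo, hi): at each node, require lo < value < hi,
then recurse left with hi=value and right with lo=value.
Preorder trace (stopping at first violation):
  at node 11 with bounds (-inf, +inf): OK
  at node 10 with bounds (-inf, 11): OK
  at node 26 with bounds (11, +inf): OK
  at node 12 with bounds (11, 26): OK
  at node 16 with bounds (12, 26): OK
  at node 32 with bounds (26, +inf): OK
  at node 43 with bounds (32, +inf): OK
  at node 35 with bounds (32, 43): OK
  at node 34 with bounds (32, 35): OK
  at node 41 with bounds (35, 43): OK
No violation found at any node.
Result: Valid BST


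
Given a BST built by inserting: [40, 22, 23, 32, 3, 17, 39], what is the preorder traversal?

Tree insertion order: [40, 22, 23, 32, 3, 17, 39]
Tree (level-order array): [40, 22, None, 3, 23, None, 17, None, 32, None, None, None, 39]
Preorder traversal: [40, 22, 3, 17, 23, 32, 39]


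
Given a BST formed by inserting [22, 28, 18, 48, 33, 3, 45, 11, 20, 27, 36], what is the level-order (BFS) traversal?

Tree insertion order: [22, 28, 18, 48, 33, 3, 45, 11, 20, 27, 36]
Tree (level-order array): [22, 18, 28, 3, 20, 27, 48, None, 11, None, None, None, None, 33, None, None, None, None, 45, 36]
BFS from the root, enqueuing left then right child of each popped node:
  queue [22] -> pop 22, enqueue [18, 28], visited so far: [22]
  queue [18, 28] -> pop 18, enqueue [3, 20], visited so far: [22, 18]
  queue [28, 3, 20] -> pop 28, enqueue [27, 48], visited so far: [22, 18, 28]
  queue [3, 20, 27, 48] -> pop 3, enqueue [11], visited so far: [22, 18, 28, 3]
  queue [20, 27, 48, 11] -> pop 20, enqueue [none], visited so far: [22, 18, 28, 3, 20]
  queue [27, 48, 11] -> pop 27, enqueue [none], visited so far: [22, 18, 28, 3, 20, 27]
  queue [48, 11] -> pop 48, enqueue [33], visited so far: [22, 18, 28, 3, 20, 27, 48]
  queue [11, 33] -> pop 11, enqueue [none], visited so far: [22, 18, 28, 3, 20, 27, 48, 11]
  queue [33] -> pop 33, enqueue [45], visited so far: [22, 18, 28, 3, 20, 27, 48, 11, 33]
  queue [45] -> pop 45, enqueue [36], visited so far: [22, 18, 28, 3, 20, 27, 48, 11, 33, 45]
  queue [36] -> pop 36, enqueue [none], visited so far: [22, 18, 28, 3, 20, 27, 48, 11, 33, 45, 36]
Result: [22, 18, 28, 3, 20, 27, 48, 11, 33, 45, 36]


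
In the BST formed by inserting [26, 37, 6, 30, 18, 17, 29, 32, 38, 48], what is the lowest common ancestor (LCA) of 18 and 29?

Tree insertion order: [26, 37, 6, 30, 18, 17, 29, 32, 38, 48]
Tree (level-order array): [26, 6, 37, None, 18, 30, 38, 17, None, 29, 32, None, 48]
In a BST, the LCA of p=18, q=29 is the first node v on the
root-to-leaf path with p <= v <= q (go left if both < v, right if both > v).
Walk from root:
  at 26: 18 <= 26 <= 29, this is the LCA
LCA = 26


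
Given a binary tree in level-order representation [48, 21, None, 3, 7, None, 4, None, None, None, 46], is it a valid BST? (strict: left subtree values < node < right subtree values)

Level-order array: [48, 21, None, 3, 7, None, 4, None, None, None, 46]
Validate using subtree bounds (lo, hi): at each node, require lo < value < hi,
then recurse left with hi=value and right with lo=value.
Preorder trace (stopping at first violation):
  at node 48 with bounds (-inf, +inf): OK
  at node 21 with bounds (-inf, 48): OK
  at node 3 with bounds (-inf, 21): OK
  at node 4 with bounds (3, 21): OK
  at node 46 with bounds (4, 21): VIOLATION
Node 46 violates its bound: not (4 < 46 < 21).
Result: Not a valid BST


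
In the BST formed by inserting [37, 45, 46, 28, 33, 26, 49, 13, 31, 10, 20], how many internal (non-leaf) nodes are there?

Tree built from: [37, 45, 46, 28, 33, 26, 49, 13, 31, 10, 20]
Tree (level-order array): [37, 28, 45, 26, 33, None, 46, 13, None, 31, None, None, 49, 10, 20]
Rule: An internal node has at least one child.
Per-node child counts:
  node 37: 2 child(ren)
  node 28: 2 child(ren)
  node 26: 1 child(ren)
  node 13: 2 child(ren)
  node 10: 0 child(ren)
  node 20: 0 child(ren)
  node 33: 1 child(ren)
  node 31: 0 child(ren)
  node 45: 1 child(ren)
  node 46: 1 child(ren)
  node 49: 0 child(ren)
Matching nodes: [37, 28, 26, 13, 33, 45, 46]
Count of internal (non-leaf) nodes: 7


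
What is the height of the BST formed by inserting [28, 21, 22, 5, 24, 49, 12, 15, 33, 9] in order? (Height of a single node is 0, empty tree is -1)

Insertion order: [28, 21, 22, 5, 24, 49, 12, 15, 33, 9]
Tree (level-order array): [28, 21, 49, 5, 22, 33, None, None, 12, None, 24, None, None, 9, 15]
Compute height bottom-up (empty subtree = -1):
  height(9) = 1 + max(-1, -1) = 0
  height(15) = 1 + max(-1, -1) = 0
  height(12) = 1 + max(0, 0) = 1
  height(5) = 1 + max(-1, 1) = 2
  height(24) = 1 + max(-1, -1) = 0
  height(22) = 1 + max(-1, 0) = 1
  height(21) = 1 + max(2, 1) = 3
  height(33) = 1 + max(-1, -1) = 0
  height(49) = 1 + max(0, -1) = 1
  height(28) = 1 + max(3, 1) = 4
Height = 4


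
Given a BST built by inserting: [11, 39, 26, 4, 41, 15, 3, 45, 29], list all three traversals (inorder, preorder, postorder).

Tree insertion order: [11, 39, 26, 4, 41, 15, 3, 45, 29]
Tree (level-order array): [11, 4, 39, 3, None, 26, 41, None, None, 15, 29, None, 45]
Inorder (L, root, R): [3, 4, 11, 15, 26, 29, 39, 41, 45]
Preorder (root, L, R): [11, 4, 3, 39, 26, 15, 29, 41, 45]
Postorder (L, R, root): [3, 4, 15, 29, 26, 45, 41, 39, 11]


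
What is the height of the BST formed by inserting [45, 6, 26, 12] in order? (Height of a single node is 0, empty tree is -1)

Insertion order: [45, 6, 26, 12]
Tree (level-order array): [45, 6, None, None, 26, 12]
Compute height bottom-up (empty subtree = -1):
  height(12) = 1 + max(-1, -1) = 0
  height(26) = 1 + max(0, -1) = 1
  height(6) = 1 + max(-1, 1) = 2
  height(45) = 1 + max(2, -1) = 3
Height = 3


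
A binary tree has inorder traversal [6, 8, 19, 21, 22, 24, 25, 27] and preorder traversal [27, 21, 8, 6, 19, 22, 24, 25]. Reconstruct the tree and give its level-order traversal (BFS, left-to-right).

Inorder:  [6, 8, 19, 21, 22, 24, 25, 27]
Preorder: [27, 21, 8, 6, 19, 22, 24, 25]
Algorithm: preorder visits root first, so consume preorder in order;
for each root, split the current inorder slice at that value into
left-subtree inorder and right-subtree inorder, then recurse.
Recursive splits:
  root=27; inorder splits into left=[6, 8, 19, 21, 22, 24, 25], right=[]
  root=21; inorder splits into left=[6, 8, 19], right=[22, 24, 25]
  root=8; inorder splits into left=[6], right=[19]
  root=6; inorder splits into left=[], right=[]
  root=19; inorder splits into left=[], right=[]
  root=22; inorder splits into left=[], right=[24, 25]
  root=24; inorder splits into left=[], right=[25]
  root=25; inorder splits into left=[], right=[]
Reconstructed level-order: [27, 21, 8, 22, 6, 19, 24, 25]


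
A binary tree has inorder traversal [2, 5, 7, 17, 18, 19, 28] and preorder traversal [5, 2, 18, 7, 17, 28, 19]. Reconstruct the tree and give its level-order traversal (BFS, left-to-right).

Inorder:  [2, 5, 7, 17, 18, 19, 28]
Preorder: [5, 2, 18, 7, 17, 28, 19]
Algorithm: preorder visits root first, so consume preorder in order;
for each root, split the current inorder slice at that value into
left-subtree inorder and right-subtree inorder, then recurse.
Recursive splits:
  root=5; inorder splits into left=[2], right=[7, 17, 18, 19, 28]
  root=2; inorder splits into left=[], right=[]
  root=18; inorder splits into left=[7, 17], right=[19, 28]
  root=7; inorder splits into left=[], right=[17]
  root=17; inorder splits into left=[], right=[]
  root=28; inorder splits into left=[19], right=[]
  root=19; inorder splits into left=[], right=[]
Reconstructed level-order: [5, 2, 18, 7, 28, 17, 19]


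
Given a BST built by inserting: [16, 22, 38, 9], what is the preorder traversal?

Tree insertion order: [16, 22, 38, 9]
Tree (level-order array): [16, 9, 22, None, None, None, 38]
Preorder traversal: [16, 9, 22, 38]


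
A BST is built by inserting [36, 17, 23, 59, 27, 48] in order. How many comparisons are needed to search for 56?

Search path for 56: 36 -> 59 -> 48
Found: False
Comparisons: 3


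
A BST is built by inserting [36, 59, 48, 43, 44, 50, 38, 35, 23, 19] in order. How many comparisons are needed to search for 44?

Search path for 44: 36 -> 59 -> 48 -> 43 -> 44
Found: True
Comparisons: 5


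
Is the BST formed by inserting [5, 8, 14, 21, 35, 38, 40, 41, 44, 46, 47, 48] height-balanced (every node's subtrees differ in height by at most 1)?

Tree (level-order array): [5, None, 8, None, 14, None, 21, None, 35, None, 38, None, 40, None, 41, None, 44, None, 46, None, 47, None, 48]
Definition: a tree is height-balanced if, at every node, |h(left) - h(right)| <= 1 (empty subtree has height -1).
Bottom-up per-node check:
  node 48: h_left=-1, h_right=-1, diff=0 [OK], height=0
  node 47: h_left=-1, h_right=0, diff=1 [OK], height=1
  node 46: h_left=-1, h_right=1, diff=2 [FAIL (|-1-1|=2 > 1)], height=2
  node 44: h_left=-1, h_right=2, diff=3 [FAIL (|-1-2|=3 > 1)], height=3
  node 41: h_left=-1, h_right=3, diff=4 [FAIL (|-1-3|=4 > 1)], height=4
  node 40: h_left=-1, h_right=4, diff=5 [FAIL (|-1-4|=5 > 1)], height=5
  node 38: h_left=-1, h_right=5, diff=6 [FAIL (|-1-5|=6 > 1)], height=6
  node 35: h_left=-1, h_right=6, diff=7 [FAIL (|-1-6|=7 > 1)], height=7
  node 21: h_left=-1, h_right=7, diff=8 [FAIL (|-1-7|=8 > 1)], height=8
  node 14: h_left=-1, h_right=8, diff=9 [FAIL (|-1-8|=9 > 1)], height=9
  node 8: h_left=-1, h_right=9, diff=10 [FAIL (|-1-9|=10 > 1)], height=10
  node 5: h_left=-1, h_right=10, diff=11 [FAIL (|-1-10|=11 > 1)], height=11
Node 46 violates the condition: |-1 - 1| = 2 > 1.
Result: Not balanced


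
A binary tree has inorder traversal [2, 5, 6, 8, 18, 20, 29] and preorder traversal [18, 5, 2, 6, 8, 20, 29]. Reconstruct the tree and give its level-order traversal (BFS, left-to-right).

Inorder:  [2, 5, 6, 8, 18, 20, 29]
Preorder: [18, 5, 2, 6, 8, 20, 29]
Algorithm: preorder visits root first, so consume preorder in order;
for each root, split the current inorder slice at that value into
left-subtree inorder and right-subtree inorder, then recurse.
Recursive splits:
  root=18; inorder splits into left=[2, 5, 6, 8], right=[20, 29]
  root=5; inorder splits into left=[2], right=[6, 8]
  root=2; inorder splits into left=[], right=[]
  root=6; inorder splits into left=[], right=[8]
  root=8; inorder splits into left=[], right=[]
  root=20; inorder splits into left=[], right=[29]
  root=29; inorder splits into left=[], right=[]
Reconstructed level-order: [18, 5, 20, 2, 6, 29, 8]


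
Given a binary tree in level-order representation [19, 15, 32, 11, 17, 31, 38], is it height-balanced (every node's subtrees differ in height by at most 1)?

Tree (level-order array): [19, 15, 32, 11, 17, 31, 38]
Definition: a tree is height-balanced if, at every node, |h(left) - h(right)| <= 1 (empty subtree has height -1).
Bottom-up per-node check:
  node 11: h_left=-1, h_right=-1, diff=0 [OK], height=0
  node 17: h_left=-1, h_right=-1, diff=0 [OK], height=0
  node 15: h_left=0, h_right=0, diff=0 [OK], height=1
  node 31: h_left=-1, h_right=-1, diff=0 [OK], height=0
  node 38: h_left=-1, h_right=-1, diff=0 [OK], height=0
  node 32: h_left=0, h_right=0, diff=0 [OK], height=1
  node 19: h_left=1, h_right=1, diff=0 [OK], height=2
All nodes satisfy the balance condition.
Result: Balanced


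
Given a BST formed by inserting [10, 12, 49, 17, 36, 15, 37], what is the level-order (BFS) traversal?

Tree insertion order: [10, 12, 49, 17, 36, 15, 37]
Tree (level-order array): [10, None, 12, None, 49, 17, None, 15, 36, None, None, None, 37]
BFS from the root, enqueuing left then right child of each popped node:
  queue [10] -> pop 10, enqueue [12], visited so far: [10]
  queue [12] -> pop 12, enqueue [49], visited so far: [10, 12]
  queue [49] -> pop 49, enqueue [17], visited so far: [10, 12, 49]
  queue [17] -> pop 17, enqueue [15, 36], visited so far: [10, 12, 49, 17]
  queue [15, 36] -> pop 15, enqueue [none], visited so far: [10, 12, 49, 17, 15]
  queue [36] -> pop 36, enqueue [37], visited so far: [10, 12, 49, 17, 15, 36]
  queue [37] -> pop 37, enqueue [none], visited so far: [10, 12, 49, 17, 15, 36, 37]
Result: [10, 12, 49, 17, 15, 36, 37]


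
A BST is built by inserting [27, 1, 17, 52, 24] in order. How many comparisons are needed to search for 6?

Search path for 6: 27 -> 1 -> 17
Found: False
Comparisons: 3


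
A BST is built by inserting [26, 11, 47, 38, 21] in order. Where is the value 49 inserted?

Starting tree (level order): [26, 11, 47, None, 21, 38]
Insertion path: 26 -> 47
Result: insert 49 as right child of 47
Final tree (level order): [26, 11, 47, None, 21, 38, 49]


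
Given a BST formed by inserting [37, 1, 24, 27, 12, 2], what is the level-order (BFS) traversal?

Tree insertion order: [37, 1, 24, 27, 12, 2]
Tree (level-order array): [37, 1, None, None, 24, 12, 27, 2]
BFS from the root, enqueuing left then right child of each popped node:
  queue [37] -> pop 37, enqueue [1], visited so far: [37]
  queue [1] -> pop 1, enqueue [24], visited so far: [37, 1]
  queue [24] -> pop 24, enqueue [12, 27], visited so far: [37, 1, 24]
  queue [12, 27] -> pop 12, enqueue [2], visited so far: [37, 1, 24, 12]
  queue [27, 2] -> pop 27, enqueue [none], visited so far: [37, 1, 24, 12, 27]
  queue [2] -> pop 2, enqueue [none], visited so far: [37, 1, 24, 12, 27, 2]
Result: [37, 1, 24, 12, 27, 2]


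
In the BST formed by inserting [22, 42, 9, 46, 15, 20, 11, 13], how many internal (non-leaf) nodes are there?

Tree built from: [22, 42, 9, 46, 15, 20, 11, 13]
Tree (level-order array): [22, 9, 42, None, 15, None, 46, 11, 20, None, None, None, 13]
Rule: An internal node has at least one child.
Per-node child counts:
  node 22: 2 child(ren)
  node 9: 1 child(ren)
  node 15: 2 child(ren)
  node 11: 1 child(ren)
  node 13: 0 child(ren)
  node 20: 0 child(ren)
  node 42: 1 child(ren)
  node 46: 0 child(ren)
Matching nodes: [22, 9, 15, 11, 42]
Count of internal (non-leaf) nodes: 5


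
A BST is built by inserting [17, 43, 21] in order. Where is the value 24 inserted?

Starting tree (level order): [17, None, 43, 21]
Insertion path: 17 -> 43 -> 21
Result: insert 24 as right child of 21
Final tree (level order): [17, None, 43, 21, None, None, 24]


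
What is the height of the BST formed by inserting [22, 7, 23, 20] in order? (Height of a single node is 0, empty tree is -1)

Insertion order: [22, 7, 23, 20]
Tree (level-order array): [22, 7, 23, None, 20]
Compute height bottom-up (empty subtree = -1):
  height(20) = 1 + max(-1, -1) = 0
  height(7) = 1 + max(-1, 0) = 1
  height(23) = 1 + max(-1, -1) = 0
  height(22) = 1 + max(1, 0) = 2
Height = 2


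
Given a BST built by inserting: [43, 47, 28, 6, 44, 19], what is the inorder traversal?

Tree insertion order: [43, 47, 28, 6, 44, 19]
Tree (level-order array): [43, 28, 47, 6, None, 44, None, None, 19]
Inorder traversal: [6, 19, 28, 43, 44, 47]


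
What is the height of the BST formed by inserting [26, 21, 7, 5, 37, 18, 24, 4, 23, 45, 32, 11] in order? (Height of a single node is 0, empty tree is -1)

Insertion order: [26, 21, 7, 5, 37, 18, 24, 4, 23, 45, 32, 11]
Tree (level-order array): [26, 21, 37, 7, 24, 32, 45, 5, 18, 23, None, None, None, None, None, 4, None, 11]
Compute height bottom-up (empty subtree = -1):
  height(4) = 1 + max(-1, -1) = 0
  height(5) = 1 + max(0, -1) = 1
  height(11) = 1 + max(-1, -1) = 0
  height(18) = 1 + max(0, -1) = 1
  height(7) = 1 + max(1, 1) = 2
  height(23) = 1 + max(-1, -1) = 0
  height(24) = 1 + max(0, -1) = 1
  height(21) = 1 + max(2, 1) = 3
  height(32) = 1 + max(-1, -1) = 0
  height(45) = 1 + max(-1, -1) = 0
  height(37) = 1 + max(0, 0) = 1
  height(26) = 1 + max(3, 1) = 4
Height = 4


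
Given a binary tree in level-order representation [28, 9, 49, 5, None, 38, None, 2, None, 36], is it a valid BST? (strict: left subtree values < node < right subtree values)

Level-order array: [28, 9, 49, 5, None, 38, None, 2, None, 36]
Validate using subtree bounds (lo, hi): at each node, require lo < value < hi,
then recurse left with hi=value and right with lo=value.
Preorder trace (stopping at first violation):
  at node 28 with bounds (-inf, +inf): OK
  at node 9 with bounds (-inf, 28): OK
  at node 5 with bounds (-inf, 9): OK
  at node 2 with bounds (-inf, 5): OK
  at node 49 with bounds (28, +inf): OK
  at node 38 with bounds (28, 49): OK
  at node 36 with bounds (28, 38): OK
No violation found at any node.
Result: Valid BST


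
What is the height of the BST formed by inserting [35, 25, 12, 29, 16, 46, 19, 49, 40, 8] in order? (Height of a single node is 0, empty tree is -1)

Insertion order: [35, 25, 12, 29, 16, 46, 19, 49, 40, 8]
Tree (level-order array): [35, 25, 46, 12, 29, 40, 49, 8, 16, None, None, None, None, None, None, None, None, None, 19]
Compute height bottom-up (empty subtree = -1):
  height(8) = 1 + max(-1, -1) = 0
  height(19) = 1 + max(-1, -1) = 0
  height(16) = 1 + max(-1, 0) = 1
  height(12) = 1 + max(0, 1) = 2
  height(29) = 1 + max(-1, -1) = 0
  height(25) = 1 + max(2, 0) = 3
  height(40) = 1 + max(-1, -1) = 0
  height(49) = 1 + max(-1, -1) = 0
  height(46) = 1 + max(0, 0) = 1
  height(35) = 1 + max(3, 1) = 4
Height = 4


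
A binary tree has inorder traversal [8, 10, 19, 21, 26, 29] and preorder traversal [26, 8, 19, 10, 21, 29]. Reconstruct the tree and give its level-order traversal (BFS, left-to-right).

Inorder:  [8, 10, 19, 21, 26, 29]
Preorder: [26, 8, 19, 10, 21, 29]
Algorithm: preorder visits root first, so consume preorder in order;
for each root, split the current inorder slice at that value into
left-subtree inorder and right-subtree inorder, then recurse.
Recursive splits:
  root=26; inorder splits into left=[8, 10, 19, 21], right=[29]
  root=8; inorder splits into left=[], right=[10, 19, 21]
  root=19; inorder splits into left=[10], right=[21]
  root=10; inorder splits into left=[], right=[]
  root=21; inorder splits into left=[], right=[]
  root=29; inorder splits into left=[], right=[]
Reconstructed level-order: [26, 8, 29, 19, 10, 21]


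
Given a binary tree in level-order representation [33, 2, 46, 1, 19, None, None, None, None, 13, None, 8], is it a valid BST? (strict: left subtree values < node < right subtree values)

Level-order array: [33, 2, 46, 1, 19, None, None, None, None, 13, None, 8]
Validate using subtree bounds (lo, hi): at each node, require lo < value < hi,
then recurse left with hi=value and right with lo=value.
Preorder trace (stopping at first violation):
  at node 33 with bounds (-inf, +inf): OK
  at node 2 with bounds (-inf, 33): OK
  at node 1 with bounds (-inf, 2): OK
  at node 19 with bounds (2, 33): OK
  at node 13 with bounds (2, 19): OK
  at node 8 with bounds (2, 13): OK
  at node 46 with bounds (33, +inf): OK
No violation found at any node.
Result: Valid BST


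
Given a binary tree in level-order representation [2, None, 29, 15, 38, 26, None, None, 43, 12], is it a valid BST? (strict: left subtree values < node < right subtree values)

Level-order array: [2, None, 29, 15, 38, 26, None, None, 43, 12]
Validate using subtree bounds (lo, hi): at each node, require lo < value < hi,
then recurse left with hi=value and right with lo=value.
Preorder trace (stopping at first violation):
  at node 2 with bounds (-inf, +inf): OK
  at node 29 with bounds (2, +inf): OK
  at node 15 with bounds (2, 29): OK
  at node 26 with bounds (2, 15): VIOLATION
Node 26 violates its bound: not (2 < 26 < 15).
Result: Not a valid BST


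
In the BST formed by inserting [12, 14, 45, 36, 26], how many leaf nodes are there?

Tree built from: [12, 14, 45, 36, 26]
Tree (level-order array): [12, None, 14, None, 45, 36, None, 26]
Rule: A leaf has 0 children.
Per-node child counts:
  node 12: 1 child(ren)
  node 14: 1 child(ren)
  node 45: 1 child(ren)
  node 36: 1 child(ren)
  node 26: 0 child(ren)
Matching nodes: [26]
Count of leaf nodes: 1


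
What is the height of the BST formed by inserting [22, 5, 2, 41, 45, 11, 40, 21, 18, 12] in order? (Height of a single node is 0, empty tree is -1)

Insertion order: [22, 5, 2, 41, 45, 11, 40, 21, 18, 12]
Tree (level-order array): [22, 5, 41, 2, 11, 40, 45, None, None, None, 21, None, None, None, None, 18, None, 12]
Compute height bottom-up (empty subtree = -1):
  height(2) = 1 + max(-1, -1) = 0
  height(12) = 1 + max(-1, -1) = 0
  height(18) = 1 + max(0, -1) = 1
  height(21) = 1 + max(1, -1) = 2
  height(11) = 1 + max(-1, 2) = 3
  height(5) = 1 + max(0, 3) = 4
  height(40) = 1 + max(-1, -1) = 0
  height(45) = 1 + max(-1, -1) = 0
  height(41) = 1 + max(0, 0) = 1
  height(22) = 1 + max(4, 1) = 5
Height = 5


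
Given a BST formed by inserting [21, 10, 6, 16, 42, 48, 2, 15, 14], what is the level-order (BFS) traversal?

Tree insertion order: [21, 10, 6, 16, 42, 48, 2, 15, 14]
Tree (level-order array): [21, 10, 42, 6, 16, None, 48, 2, None, 15, None, None, None, None, None, 14]
BFS from the root, enqueuing left then right child of each popped node:
  queue [21] -> pop 21, enqueue [10, 42], visited so far: [21]
  queue [10, 42] -> pop 10, enqueue [6, 16], visited so far: [21, 10]
  queue [42, 6, 16] -> pop 42, enqueue [48], visited so far: [21, 10, 42]
  queue [6, 16, 48] -> pop 6, enqueue [2], visited so far: [21, 10, 42, 6]
  queue [16, 48, 2] -> pop 16, enqueue [15], visited so far: [21, 10, 42, 6, 16]
  queue [48, 2, 15] -> pop 48, enqueue [none], visited so far: [21, 10, 42, 6, 16, 48]
  queue [2, 15] -> pop 2, enqueue [none], visited so far: [21, 10, 42, 6, 16, 48, 2]
  queue [15] -> pop 15, enqueue [14], visited so far: [21, 10, 42, 6, 16, 48, 2, 15]
  queue [14] -> pop 14, enqueue [none], visited so far: [21, 10, 42, 6, 16, 48, 2, 15, 14]
Result: [21, 10, 42, 6, 16, 48, 2, 15, 14]


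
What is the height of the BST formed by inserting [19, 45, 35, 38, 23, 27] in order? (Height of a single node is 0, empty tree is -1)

Insertion order: [19, 45, 35, 38, 23, 27]
Tree (level-order array): [19, None, 45, 35, None, 23, 38, None, 27]
Compute height bottom-up (empty subtree = -1):
  height(27) = 1 + max(-1, -1) = 0
  height(23) = 1 + max(-1, 0) = 1
  height(38) = 1 + max(-1, -1) = 0
  height(35) = 1 + max(1, 0) = 2
  height(45) = 1 + max(2, -1) = 3
  height(19) = 1 + max(-1, 3) = 4
Height = 4


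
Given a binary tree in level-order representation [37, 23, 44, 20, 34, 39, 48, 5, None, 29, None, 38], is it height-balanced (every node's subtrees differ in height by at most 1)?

Tree (level-order array): [37, 23, 44, 20, 34, 39, 48, 5, None, 29, None, 38]
Definition: a tree is height-balanced if, at every node, |h(left) - h(right)| <= 1 (empty subtree has height -1).
Bottom-up per-node check:
  node 5: h_left=-1, h_right=-1, diff=0 [OK], height=0
  node 20: h_left=0, h_right=-1, diff=1 [OK], height=1
  node 29: h_left=-1, h_right=-1, diff=0 [OK], height=0
  node 34: h_left=0, h_right=-1, diff=1 [OK], height=1
  node 23: h_left=1, h_right=1, diff=0 [OK], height=2
  node 38: h_left=-1, h_right=-1, diff=0 [OK], height=0
  node 39: h_left=0, h_right=-1, diff=1 [OK], height=1
  node 48: h_left=-1, h_right=-1, diff=0 [OK], height=0
  node 44: h_left=1, h_right=0, diff=1 [OK], height=2
  node 37: h_left=2, h_right=2, diff=0 [OK], height=3
All nodes satisfy the balance condition.
Result: Balanced


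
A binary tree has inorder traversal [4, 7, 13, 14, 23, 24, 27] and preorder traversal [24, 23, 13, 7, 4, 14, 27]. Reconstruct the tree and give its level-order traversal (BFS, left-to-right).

Inorder:  [4, 7, 13, 14, 23, 24, 27]
Preorder: [24, 23, 13, 7, 4, 14, 27]
Algorithm: preorder visits root first, so consume preorder in order;
for each root, split the current inorder slice at that value into
left-subtree inorder and right-subtree inorder, then recurse.
Recursive splits:
  root=24; inorder splits into left=[4, 7, 13, 14, 23], right=[27]
  root=23; inorder splits into left=[4, 7, 13, 14], right=[]
  root=13; inorder splits into left=[4, 7], right=[14]
  root=7; inorder splits into left=[4], right=[]
  root=4; inorder splits into left=[], right=[]
  root=14; inorder splits into left=[], right=[]
  root=27; inorder splits into left=[], right=[]
Reconstructed level-order: [24, 23, 27, 13, 7, 14, 4]


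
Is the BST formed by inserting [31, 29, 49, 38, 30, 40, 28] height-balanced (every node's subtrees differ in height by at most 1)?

Tree (level-order array): [31, 29, 49, 28, 30, 38, None, None, None, None, None, None, 40]
Definition: a tree is height-balanced if, at every node, |h(left) - h(right)| <= 1 (empty subtree has height -1).
Bottom-up per-node check:
  node 28: h_left=-1, h_right=-1, diff=0 [OK], height=0
  node 30: h_left=-1, h_right=-1, diff=0 [OK], height=0
  node 29: h_left=0, h_right=0, diff=0 [OK], height=1
  node 40: h_left=-1, h_right=-1, diff=0 [OK], height=0
  node 38: h_left=-1, h_right=0, diff=1 [OK], height=1
  node 49: h_left=1, h_right=-1, diff=2 [FAIL (|1--1|=2 > 1)], height=2
  node 31: h_left=1, h_right=2, diff=1 [OK], height=3
Node 49 violates the condition: |1 - -1| = 2 > 1.
Result: Not balanced


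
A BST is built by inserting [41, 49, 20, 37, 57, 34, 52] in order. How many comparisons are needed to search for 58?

Search path for 58: 41 -> 49 -> 57
Found: False
Comparisons: 3


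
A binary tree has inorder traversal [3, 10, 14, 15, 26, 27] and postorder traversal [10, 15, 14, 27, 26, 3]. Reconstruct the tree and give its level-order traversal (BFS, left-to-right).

Inorder:   [3, 10, 14, 15, 26, 27]
Postorder: [10, 15, 14, 27, 26, 3]
Algorithm: postorder visits root last, so walk postorder right-to-left;
each value is the root of the current inorder slice — split it at that
value, recurse on the right subtree first, then the left.
Recursive splits:
  root=3; inorder splits into left=[], right=[10, 14, 15, 26, 27]
  root=26; inorder splits into left=[10, 14, 15], right=[27]
  root=27; inorder splits into left=[], right=[]
  root=14; inorder splits into left=[10], right=[15]
  root=15; inorder splits into left=[], right=[]
  root=10; inorder splits into left=[], right=[]
Reconstructed level-order: [3, 26, 14, 27, 10, 15]


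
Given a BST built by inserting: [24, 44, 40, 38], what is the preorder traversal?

Tree insertion order: [24, 44, 40, 38]
Tree (level-order array): [24, None, 44, 40, None, 38]
Preorder traversal: [24, 44, 40, 38]


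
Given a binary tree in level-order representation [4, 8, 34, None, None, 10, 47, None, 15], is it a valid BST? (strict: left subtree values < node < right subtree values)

Level-order array: [4, 8, 34, None, None, 10, 47, None, 15]
Validate using subtree bounds (lo, hi): at each node, require lo < value < hi,
then recurse left with hi=value and right with lo=value.
Preorder trace (stopping at first violation):
  at node 4 with bounds (-inf, +inf): OK
  at node 8 with bounds (-inf, 4): VIOLATION
Node 8 violates its bound: not (-inf < 8 < 4).
Result: Not a valid BST


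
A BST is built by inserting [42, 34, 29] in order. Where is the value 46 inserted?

Starting tree (level order): [42, 34, None, 29]
Insertion path: 42
Result: insert 46 as right child of 42
Final tree (level order): [42, 34, 46, 29]


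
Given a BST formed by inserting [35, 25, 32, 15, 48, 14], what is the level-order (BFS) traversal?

Tree insertion order: [35, 25, 32, 15, 48, 14]
Tree (level-order array): [35, 25, 48, 15, 32, None, None, 14]
BFS from the root, enqueuing left then right child of each popped node:
  queue [35] -> pop 35, enqueue [25, 48], visited so far: [35]
  queue [25, 48] -> pop 25, enqueue [15, 32], visited so far: [35, 25]
  queue [48, 15, 32] -> pop 48, enqueue [none], visited so far: [35, 25, 48]
  queue [15, 32] -> pop 15, enqueue [14], visited so far: [35, 25, 48, 15]
  queue [32, 14] -> pop 32, enqueue [none], visited so far: [35, 25, 48, 15, 32]
  queue [14] -> pop 14, enqueue [none], visited so far: [35, 25, 48, 15, 32, 14]
Result: [35, 25, 48, 15, 32, 14]


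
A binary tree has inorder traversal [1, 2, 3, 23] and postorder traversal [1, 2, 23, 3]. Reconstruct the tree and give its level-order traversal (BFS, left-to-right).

Inorder:   [1, 2, 3, 23]
Postorder: [1, 2, 23, 3]
Algorithm: postorder visits root last, so walk postorder right-to-left;
each value is the root of the current inorder slice — split it at that
value, recurse on the right subtree first, then the left.
Recursive splits:
  root=3; inorder splits into left=[1, 2], right=[23]
  root=23; inorder splits into left=[], right=[]
  root=2; inorder splits into left=[1], right=[]
  root=1; inorder splits into left=[], right=[]
Reconstructed level-order: [3, 2, 23, 1]


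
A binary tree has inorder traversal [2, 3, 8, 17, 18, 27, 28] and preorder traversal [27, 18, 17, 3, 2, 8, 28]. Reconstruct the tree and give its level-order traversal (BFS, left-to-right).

Inorder:  [2, 3, 8, 17, 18, 27, 28]
Preorder: [27, 18, 17, 3, 2, 8, 28]
Algorithm: preorder visits root first, so consume preorder in order;
for each root, split the current inorder slice at that value into
left-subtree inorder and right-subtree inorder, then recurse.
Recursive splits:
  root=27; inorder splits into left=[2, 3, 8, 17, 18], right=[28]
  root=18; inorder splits into left=[2, 3, 8, 17], right=[]
  root=17; inorder splits into left=[2, 3, 8], right=[]
  root=3; inorder splits into left=[2], right=[8]
  root=2; inorder splits into left=[], right=[]
  root=8; inorder splits into left=[], right=[]
  root=28; inorder splits into left=[], right=[]
Reconstructed level-order: [27, 18, 28, 17, 3, 2, 8]


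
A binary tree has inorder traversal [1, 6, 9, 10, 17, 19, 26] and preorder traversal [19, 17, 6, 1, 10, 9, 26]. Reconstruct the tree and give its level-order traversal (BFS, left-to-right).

Inorder:  [1, 6, 9, 10, 17, 19, 26]
Preorder: [19, 17, 6, 1, 10, 9, 26]
Algorithm: preorder visits root first, so consume preorder in order;
for each root, split the current inorder slice at that value into
left-subtree inorder and right-subtree inorder, then recurse.
Recursive splits:
  root=19; inorder splits into left=[1, 6, 9, 10, 17], right=[26]
  root=17; inorder splits into left=[1, 6, 9, 10], right=[]
  root=6; inorder splits into left=[1], right=[9, 10]
  root=1; inorder splits into left=[], right=[]
  root=10; inorder splits into left=[9], right=[]
  root=9; inorder splits into left=[], right=[]
  root=26; inorder splits into left=[], right=[]
Reconstructed level-order: [19, 17, 26, 6, 1, 10, 9]


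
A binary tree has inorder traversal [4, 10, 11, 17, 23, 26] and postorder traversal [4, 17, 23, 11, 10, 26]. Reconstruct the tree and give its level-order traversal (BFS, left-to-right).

Inorder:   [4, 10, 11, 17, 23, 26]
Postorder: [4, 17, 23, 11, 10, 26]
Algorithm: postorder visits root last, so walk postorder right-to-left;
each value is the root of the current inorder slice — split it at that
value, recurse on the right subtree first, then the left.
Recursive splits:
  root=26; inorder splits into left=[4, 10, 11, 17, 23], right=[]
  root=10; inorder splits into left=[4], right=[11, 17, 23]
  root=11; inorder splits into left=[], right=[17, 23]
  root=23; inorder splits into left=[17], right=[]
  root=17; inorder splits into left=[], right=[]
  root=4; inorder splits into left=[], right=[]
Reconstructed level-order: [26, 10, 4, 11, 23, 17]
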